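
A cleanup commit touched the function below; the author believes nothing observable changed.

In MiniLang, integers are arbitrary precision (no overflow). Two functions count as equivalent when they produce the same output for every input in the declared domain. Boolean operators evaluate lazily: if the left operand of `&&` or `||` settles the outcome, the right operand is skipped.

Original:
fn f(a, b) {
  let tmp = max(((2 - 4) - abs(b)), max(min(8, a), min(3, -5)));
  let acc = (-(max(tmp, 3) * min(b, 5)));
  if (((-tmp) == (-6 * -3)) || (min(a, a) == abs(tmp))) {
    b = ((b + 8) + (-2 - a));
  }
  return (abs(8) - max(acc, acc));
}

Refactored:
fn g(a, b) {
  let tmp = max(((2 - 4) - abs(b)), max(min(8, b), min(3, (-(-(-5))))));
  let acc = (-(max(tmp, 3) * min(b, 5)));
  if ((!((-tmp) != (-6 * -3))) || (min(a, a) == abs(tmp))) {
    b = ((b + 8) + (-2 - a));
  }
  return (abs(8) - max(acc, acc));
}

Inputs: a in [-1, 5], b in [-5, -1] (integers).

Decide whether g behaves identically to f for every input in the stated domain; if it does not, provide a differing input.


Run the pair on a=4, b=-5.
f: tmp = 4; acc = 20; (((-tmp) == (-6 * -3)) || (min(a, a) == abs(tmp))) -> true; b = -3; return -12
g: tmp = -5; acc = 15; ((!((-tmp) != (-6 * -3))) || (min(a, a) == abs(tmp))) -> false; return -7
-12 vs -7 — the two versions disagree here.
verdict: not equivalent; witness: a=4, b=-5


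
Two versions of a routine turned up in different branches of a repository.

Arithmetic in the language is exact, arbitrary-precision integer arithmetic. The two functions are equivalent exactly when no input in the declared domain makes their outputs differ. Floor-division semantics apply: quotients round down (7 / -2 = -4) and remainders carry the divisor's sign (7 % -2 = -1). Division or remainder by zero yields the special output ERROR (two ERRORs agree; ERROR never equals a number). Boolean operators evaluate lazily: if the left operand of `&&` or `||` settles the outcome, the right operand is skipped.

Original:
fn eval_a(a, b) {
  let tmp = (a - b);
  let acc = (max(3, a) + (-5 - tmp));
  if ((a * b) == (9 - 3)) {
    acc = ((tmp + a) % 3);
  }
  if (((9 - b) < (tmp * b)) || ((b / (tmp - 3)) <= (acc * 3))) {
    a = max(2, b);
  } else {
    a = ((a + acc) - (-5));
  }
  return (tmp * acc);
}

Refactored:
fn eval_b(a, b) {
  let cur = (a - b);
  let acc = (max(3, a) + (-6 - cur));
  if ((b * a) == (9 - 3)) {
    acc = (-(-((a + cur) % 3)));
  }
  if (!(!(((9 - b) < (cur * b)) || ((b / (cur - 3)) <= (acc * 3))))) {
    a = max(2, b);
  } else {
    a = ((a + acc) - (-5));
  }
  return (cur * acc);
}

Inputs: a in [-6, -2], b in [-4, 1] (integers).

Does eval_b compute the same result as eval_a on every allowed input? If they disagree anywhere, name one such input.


At a=-6, b=-4: eval_a gives 0, eval_b gives 2.
verdict: not equivalent; witness: a=-6, b=-4


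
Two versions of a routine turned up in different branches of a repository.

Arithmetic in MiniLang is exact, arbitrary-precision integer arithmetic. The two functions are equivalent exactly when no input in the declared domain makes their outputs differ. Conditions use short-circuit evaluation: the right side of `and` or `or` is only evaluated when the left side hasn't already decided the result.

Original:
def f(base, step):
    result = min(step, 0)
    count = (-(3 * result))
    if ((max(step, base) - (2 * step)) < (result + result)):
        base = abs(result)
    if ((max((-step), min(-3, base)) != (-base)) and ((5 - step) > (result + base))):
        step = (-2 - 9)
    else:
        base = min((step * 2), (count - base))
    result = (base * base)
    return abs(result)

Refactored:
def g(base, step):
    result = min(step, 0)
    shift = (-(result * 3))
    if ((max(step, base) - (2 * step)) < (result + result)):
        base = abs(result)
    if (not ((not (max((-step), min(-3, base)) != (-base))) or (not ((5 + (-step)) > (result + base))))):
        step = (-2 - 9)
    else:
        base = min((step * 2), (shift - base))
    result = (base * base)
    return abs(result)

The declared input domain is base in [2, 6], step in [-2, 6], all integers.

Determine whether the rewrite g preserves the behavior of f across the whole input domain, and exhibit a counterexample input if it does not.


Changes here: arithmetic usage differs; boolean connective usage differs; local variable names differ; the full 45-point sweep finds no disagreement.
verdict: equivalent


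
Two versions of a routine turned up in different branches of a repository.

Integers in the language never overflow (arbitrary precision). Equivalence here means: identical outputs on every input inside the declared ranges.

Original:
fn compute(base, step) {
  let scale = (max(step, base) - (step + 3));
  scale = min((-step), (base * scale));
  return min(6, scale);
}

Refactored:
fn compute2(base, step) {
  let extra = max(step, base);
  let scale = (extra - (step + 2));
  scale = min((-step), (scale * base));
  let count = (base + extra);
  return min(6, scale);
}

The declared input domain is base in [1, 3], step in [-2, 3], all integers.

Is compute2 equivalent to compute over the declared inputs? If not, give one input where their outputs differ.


These are not equivalent — on base=1, step=-2 the outputs split (0 vs 1).
compute: scale=0, then scale=0, then returns 0
compute2: extra=1, then scale=1, then scale=1, then count=2, then returns 1
verdict: not equivalent; witness: base=1, step=-2


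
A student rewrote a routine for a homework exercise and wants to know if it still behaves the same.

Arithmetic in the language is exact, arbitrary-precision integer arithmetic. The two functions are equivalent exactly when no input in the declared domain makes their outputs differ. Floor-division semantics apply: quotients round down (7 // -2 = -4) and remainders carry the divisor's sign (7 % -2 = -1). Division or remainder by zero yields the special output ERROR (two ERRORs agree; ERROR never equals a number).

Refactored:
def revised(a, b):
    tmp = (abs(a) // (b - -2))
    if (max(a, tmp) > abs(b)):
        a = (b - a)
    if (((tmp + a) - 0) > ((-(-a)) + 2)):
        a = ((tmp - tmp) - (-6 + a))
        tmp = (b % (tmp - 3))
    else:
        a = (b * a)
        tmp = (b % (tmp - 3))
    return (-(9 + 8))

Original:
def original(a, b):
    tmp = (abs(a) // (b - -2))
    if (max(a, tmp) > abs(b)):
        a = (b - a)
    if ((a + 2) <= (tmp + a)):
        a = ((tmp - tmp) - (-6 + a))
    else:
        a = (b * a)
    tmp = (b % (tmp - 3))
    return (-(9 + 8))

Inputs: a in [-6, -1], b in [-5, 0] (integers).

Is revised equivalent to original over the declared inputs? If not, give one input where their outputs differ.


There is a behavioral-looking edit here, yet the outcome never shifts on this domain.
As a probe, take a=-2, b=-4: original runs tmp becomes -1; next (max(a, tmp) > abs(b)) evaluates to false; next ((a + 2) <= (tmp + a)) evaluates to false; next a becomes 8; next tmp becomes 0; next final value -17; revised runs tmp becomes -1; next (max(a, tmp) > abs(b)) evaluates to false; next (((tmp + a) - 0) > ((-(-a)) + 2)) evaluates to false; next a becomes 8; next tmp becomes 0; next final value -17; both end at -17.
Sweeping the whole domain (36 inputs) finds no disagreement.
verdict: equivalent


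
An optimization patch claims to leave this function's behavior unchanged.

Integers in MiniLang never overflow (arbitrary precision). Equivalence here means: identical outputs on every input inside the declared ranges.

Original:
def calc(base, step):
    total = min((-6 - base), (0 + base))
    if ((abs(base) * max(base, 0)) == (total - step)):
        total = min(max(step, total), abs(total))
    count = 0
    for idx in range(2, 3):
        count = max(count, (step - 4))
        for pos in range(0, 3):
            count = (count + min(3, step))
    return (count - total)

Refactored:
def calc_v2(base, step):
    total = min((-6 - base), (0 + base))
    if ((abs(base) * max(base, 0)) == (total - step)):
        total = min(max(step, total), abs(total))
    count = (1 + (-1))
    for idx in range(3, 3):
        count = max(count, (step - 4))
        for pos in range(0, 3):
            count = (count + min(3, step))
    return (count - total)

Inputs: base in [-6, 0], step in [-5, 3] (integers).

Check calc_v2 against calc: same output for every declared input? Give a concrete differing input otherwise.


These are not equivalent — on base=-6, step=-5 the outputs split (-9 vs 6).
calc: total=-6, then ((abs(base) * max(base, 0)) == (total - step)) is false, then count=0, then (idx=2), then count=0, then (pos=0), then count=-5, then (pos=1), then count=-10, then (pos=2), then count=-15, then returns -9
calc_v2: total=-6, then ((abs(base) * max(base, 0)) == (total - step)) is false, then count=0, then the loop over idx runs zero times, then returns 6
verdict: not equivalent; witness: base=-6, step=-5


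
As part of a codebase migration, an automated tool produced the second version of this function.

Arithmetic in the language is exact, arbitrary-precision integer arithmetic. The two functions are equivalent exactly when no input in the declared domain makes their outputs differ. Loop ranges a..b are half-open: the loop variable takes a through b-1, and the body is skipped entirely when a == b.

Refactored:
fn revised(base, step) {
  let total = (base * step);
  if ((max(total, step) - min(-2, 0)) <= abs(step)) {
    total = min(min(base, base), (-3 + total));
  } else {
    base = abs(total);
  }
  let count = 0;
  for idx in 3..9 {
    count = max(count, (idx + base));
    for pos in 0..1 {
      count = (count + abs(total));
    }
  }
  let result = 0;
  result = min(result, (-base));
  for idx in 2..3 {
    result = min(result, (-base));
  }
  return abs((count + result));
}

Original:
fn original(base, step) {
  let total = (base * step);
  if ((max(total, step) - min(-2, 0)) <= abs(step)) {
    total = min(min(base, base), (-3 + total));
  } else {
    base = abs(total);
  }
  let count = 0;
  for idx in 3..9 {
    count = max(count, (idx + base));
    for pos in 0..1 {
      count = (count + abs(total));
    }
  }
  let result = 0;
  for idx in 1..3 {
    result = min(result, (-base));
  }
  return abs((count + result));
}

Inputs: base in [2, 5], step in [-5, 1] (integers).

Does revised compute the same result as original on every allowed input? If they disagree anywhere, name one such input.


This is a faithful refactor — statement counts differ; also loop structure differs; also min/max/abs usage differs, but the computed results match everywhere.
One worked example (base=3, step=0) — original: total=0, then ((max(total, step) - min(-2, 0)) <= abs(step)) is false, then base=0, then count=0, then (idx=3), then count=3, then (pos=0), then count=3, then (idx=4), then count=4, then (pos=0), then count=4, then (idx=5), then count=5, then (pos=0), then count=5, then (idx=6), then count=6, then (pos=0), then count=6, then (idx=7), then count=7, then (pos=0), then count=7, then (idx=8), then count=8, then (pos=0), then count=8, then result=0, then (idx=1), then result=0, then (idx=2), then result=0, then returns 8; revised: total=0, then ((max(total, step) - min(-2, 0)) <= abs(step)) is false, then base=0, then count=0, then (idx=3), then count=3, then (pos=0), then count=3, then (idx=4), then count=4, then (pos=0), then count=4, then (idx=5), then count=5, then (pos=0), then count=5, then (idx=6), then count=6, then (pos=0), then count=6, then (idx=7), then count=7, then (pos=0), then count=7, then (idx=8), then count=8, then (pos=0), then count=8, then result=0, then result=0, then (idx=2), then result=0, then returns 8; agreement on 8.
Sweeping the whole domain (28 inputs) finds no disagreement.
verdict: equivalent


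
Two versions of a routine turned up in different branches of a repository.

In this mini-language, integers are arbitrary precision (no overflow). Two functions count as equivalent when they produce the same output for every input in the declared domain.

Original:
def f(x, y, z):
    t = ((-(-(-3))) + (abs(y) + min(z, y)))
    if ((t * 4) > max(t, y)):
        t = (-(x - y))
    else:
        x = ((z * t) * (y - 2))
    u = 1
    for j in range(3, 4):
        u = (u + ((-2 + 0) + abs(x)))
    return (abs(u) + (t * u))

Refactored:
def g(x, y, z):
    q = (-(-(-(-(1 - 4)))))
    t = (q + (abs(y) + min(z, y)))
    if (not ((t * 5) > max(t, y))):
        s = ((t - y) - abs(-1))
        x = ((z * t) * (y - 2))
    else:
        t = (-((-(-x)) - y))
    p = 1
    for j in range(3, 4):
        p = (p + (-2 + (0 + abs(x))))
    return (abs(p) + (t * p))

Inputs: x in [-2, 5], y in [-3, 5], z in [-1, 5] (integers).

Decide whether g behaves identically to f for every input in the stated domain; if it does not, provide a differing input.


Not equivalent: x=-2, y=4, z=0 separates them (0 vs 7).
f: t := 1 | ((t * 4) > max(t, y)): false | x := 0 | u := 1 | iter j=3: | u := -1 | result 0
g: q := -3 | t := 1 | (not ((t * 5) > max(t, y))): false | t := 6 | p := 1 | iter j=3: | p := 1 | result 7
verdict: not equivalent; witness: x=-2, y=4, z=0


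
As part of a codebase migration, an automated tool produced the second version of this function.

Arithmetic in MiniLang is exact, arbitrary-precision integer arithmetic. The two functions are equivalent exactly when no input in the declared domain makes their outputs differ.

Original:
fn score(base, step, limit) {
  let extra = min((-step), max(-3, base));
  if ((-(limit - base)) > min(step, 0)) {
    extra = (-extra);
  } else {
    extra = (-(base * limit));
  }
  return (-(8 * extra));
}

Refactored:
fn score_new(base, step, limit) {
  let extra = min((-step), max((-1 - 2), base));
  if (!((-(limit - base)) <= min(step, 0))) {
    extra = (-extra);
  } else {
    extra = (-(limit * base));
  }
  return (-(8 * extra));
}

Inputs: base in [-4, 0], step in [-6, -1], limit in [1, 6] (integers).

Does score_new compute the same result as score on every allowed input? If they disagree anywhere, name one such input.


Behavior is preserved: although comparison usage differs, and arithmetic usage differs, and constant usage differs, and boolean connective usage differs, the outputs never diverge.
Spot check at base=-1, step=-3, limit=3 — score: extra becomes -1; next ((-(limit - base)) > min(step, 0)) evaluates to false; next extra becomes 3; next final value -24. score_new: extra becomes -1; next (!((-(limit - base)) <= min(step, 0))) evaluates to false; next extra becomes 3; next final value -24. Both give -24.
Every one of the 180 inputs gives matching results.
verdict: equivalent


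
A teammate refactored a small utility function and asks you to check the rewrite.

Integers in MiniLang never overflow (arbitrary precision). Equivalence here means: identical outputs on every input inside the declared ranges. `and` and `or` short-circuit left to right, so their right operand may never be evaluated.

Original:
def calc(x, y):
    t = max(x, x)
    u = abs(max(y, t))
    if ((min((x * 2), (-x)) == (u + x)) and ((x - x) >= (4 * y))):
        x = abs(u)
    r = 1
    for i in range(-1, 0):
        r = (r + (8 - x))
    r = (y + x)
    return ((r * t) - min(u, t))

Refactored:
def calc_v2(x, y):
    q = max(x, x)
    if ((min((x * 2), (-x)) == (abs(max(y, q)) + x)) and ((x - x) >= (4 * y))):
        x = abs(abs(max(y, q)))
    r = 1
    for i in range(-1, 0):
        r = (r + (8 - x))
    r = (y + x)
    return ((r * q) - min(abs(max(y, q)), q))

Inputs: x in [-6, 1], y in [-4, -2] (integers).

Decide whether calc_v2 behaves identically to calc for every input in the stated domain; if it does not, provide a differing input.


The two versions differ — the changes include local variable names differ, plus statement counts differ, plus min/max/abs usage differs.
Spot check at x=-6, y=-4 — calc: t=-6, then u=4, then ((min((x * 2), (-x)) == (u + x)) and ((x - x) >= (4 * y))) is false, then r=1, then (i=-1), then r=15, then r=-10, then returns 66. calc_v2: q=-6, then ((min((x * 2), (-x)) == (abs(max(y, q)) + x)) and ((x - x) >= (4 * y))) is false, then r=1, then (i=-1), then r=15, then r=-10, then returns 66. Both give 66.
An exhaustive pass over the 24 declared inputs shows identical outputs.
verdict: equivalent


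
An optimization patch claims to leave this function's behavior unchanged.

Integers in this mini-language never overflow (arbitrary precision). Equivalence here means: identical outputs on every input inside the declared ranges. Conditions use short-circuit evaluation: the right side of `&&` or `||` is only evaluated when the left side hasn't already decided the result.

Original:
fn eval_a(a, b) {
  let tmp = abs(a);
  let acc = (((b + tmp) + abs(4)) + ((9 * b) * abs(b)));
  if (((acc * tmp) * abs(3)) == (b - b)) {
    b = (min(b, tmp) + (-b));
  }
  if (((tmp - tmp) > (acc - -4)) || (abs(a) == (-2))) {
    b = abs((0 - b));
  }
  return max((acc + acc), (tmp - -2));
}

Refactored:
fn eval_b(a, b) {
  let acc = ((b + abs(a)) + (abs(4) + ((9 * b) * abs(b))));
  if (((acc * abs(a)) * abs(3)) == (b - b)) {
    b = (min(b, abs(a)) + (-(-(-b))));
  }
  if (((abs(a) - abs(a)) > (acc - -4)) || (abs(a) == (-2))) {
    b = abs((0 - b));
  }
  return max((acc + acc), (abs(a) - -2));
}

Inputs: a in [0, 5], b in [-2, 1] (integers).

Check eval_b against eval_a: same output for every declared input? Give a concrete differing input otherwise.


The two versions differ — the changes include statement counts differ, plus min/max/abs usage differs, plus local variable names differ.
Spot check at a=3, b=-2 — eval_a: tmp = 3; acc = -31; (((acc * tmp) * abs(3)) == (b - b)) -> false; (((tmp - tmp) > (acc - -4)) || (abs(a) == (-2))) -> true; b = 2; return 5. eval_b: acc = -31; (((acc * abs(a)) * abs(3)) == (b - b)) -> false; (((abs(a) - abs(a)) > (acc - -4)) || (abs(a) == (-2))) -> true; b = 2; return 5. Both give 5.
Checked all 24 inputs in the declared domain: the outputs agree on every one.
verdict: equivalent


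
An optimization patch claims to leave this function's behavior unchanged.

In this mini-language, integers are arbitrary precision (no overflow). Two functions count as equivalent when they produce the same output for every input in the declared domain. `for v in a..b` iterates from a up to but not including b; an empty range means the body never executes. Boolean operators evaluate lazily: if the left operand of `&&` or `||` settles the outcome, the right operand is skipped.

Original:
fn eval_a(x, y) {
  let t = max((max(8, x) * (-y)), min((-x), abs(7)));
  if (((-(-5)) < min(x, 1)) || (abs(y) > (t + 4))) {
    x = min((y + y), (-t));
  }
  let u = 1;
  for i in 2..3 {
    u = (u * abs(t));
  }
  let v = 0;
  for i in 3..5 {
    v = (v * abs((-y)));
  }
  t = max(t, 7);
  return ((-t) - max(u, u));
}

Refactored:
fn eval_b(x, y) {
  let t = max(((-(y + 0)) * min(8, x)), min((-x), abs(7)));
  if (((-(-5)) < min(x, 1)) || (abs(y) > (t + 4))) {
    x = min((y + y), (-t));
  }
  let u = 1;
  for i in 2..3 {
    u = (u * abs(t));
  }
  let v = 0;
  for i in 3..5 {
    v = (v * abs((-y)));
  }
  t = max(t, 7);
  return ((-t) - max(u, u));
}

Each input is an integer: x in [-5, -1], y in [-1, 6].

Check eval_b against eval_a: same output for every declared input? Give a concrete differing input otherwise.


Not equivalent: x=-5, y=-1 separates them (-16 vs -12).
eval_a: t becomes 8; next (((-(-5)) < min(x, 1)) || (abs(y) > (t + 4))) evaluates to false; next u becomes 1; next at i=2:; next u becomes 8; next v becomes 0; next at i=3:; next v becomes 0; next at i=4:; next v becomes 0; next t becomes 8; next final value -16
eval_b: t becomes 5; next (((-(-5)) < min(x, 1)) || (abs(y) > (t + 4))) evaluates to false; next u becomes 1; next at i=2:; next u becomes 5; next v becomes 0; next at i=3:; next v becomes 0; next at i=4:; next v becomes 0; next t becomes 7; next final value -12
verdict: not equivalent; witness: x=-5, y=-1


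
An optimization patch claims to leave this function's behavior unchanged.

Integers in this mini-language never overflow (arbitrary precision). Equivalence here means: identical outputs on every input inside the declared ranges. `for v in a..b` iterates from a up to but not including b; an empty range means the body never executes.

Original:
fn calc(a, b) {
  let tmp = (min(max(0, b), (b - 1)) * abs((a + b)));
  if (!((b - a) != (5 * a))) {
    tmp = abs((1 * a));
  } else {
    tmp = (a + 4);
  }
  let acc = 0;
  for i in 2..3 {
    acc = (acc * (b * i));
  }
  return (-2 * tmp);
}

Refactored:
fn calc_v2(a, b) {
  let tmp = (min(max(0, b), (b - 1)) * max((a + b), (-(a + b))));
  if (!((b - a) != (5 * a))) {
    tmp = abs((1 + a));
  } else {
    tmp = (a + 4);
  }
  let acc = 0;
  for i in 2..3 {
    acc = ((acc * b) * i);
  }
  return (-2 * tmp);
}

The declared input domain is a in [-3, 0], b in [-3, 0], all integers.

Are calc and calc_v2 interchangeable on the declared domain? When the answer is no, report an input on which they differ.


Try a=0, b=0.
calc: tmp := 0 | (!((b - a) != (5 * a))): true | tmp := 0 | acc := 0 | iter i=2: | acc := 0 | result 0
calc_v2: tmp := 0 | (!((b - a) != (5 * a))): true | tmp := 1 | acc := 0 | iter i=2: | acc := 0 | result -2
0 != -2, so the rewrite changes behavior.
verdict: not equivalent; witness: a=0, b=0


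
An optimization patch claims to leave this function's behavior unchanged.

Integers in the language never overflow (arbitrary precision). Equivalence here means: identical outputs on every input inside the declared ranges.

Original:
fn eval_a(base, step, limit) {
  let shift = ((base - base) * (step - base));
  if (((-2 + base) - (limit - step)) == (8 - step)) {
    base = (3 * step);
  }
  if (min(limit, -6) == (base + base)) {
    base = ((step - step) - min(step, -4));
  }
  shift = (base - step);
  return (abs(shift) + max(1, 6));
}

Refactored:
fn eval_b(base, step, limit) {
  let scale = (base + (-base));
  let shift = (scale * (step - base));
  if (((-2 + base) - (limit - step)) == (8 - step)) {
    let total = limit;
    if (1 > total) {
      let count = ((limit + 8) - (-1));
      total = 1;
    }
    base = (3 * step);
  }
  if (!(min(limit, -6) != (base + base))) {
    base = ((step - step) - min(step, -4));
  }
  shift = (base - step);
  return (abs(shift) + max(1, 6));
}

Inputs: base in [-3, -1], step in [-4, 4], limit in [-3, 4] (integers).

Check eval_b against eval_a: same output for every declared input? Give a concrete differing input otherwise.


The diff adds an assignment to `count` whose value nothing reads, which nothing downstream consumes.
One worked example (base=-3, step=-4, limit=2) — eval_a: shift := 0 | (((-2 + base) - (limit - step)) == (8 - step)): false | (min(limit, -6) == (base + base)): true | base := 4 | shift := 8 | result 14; eval_b: scale := 0 | shift := 0 | (((-2 + base) - (limit - step)) == (8 - step)): false | (!(min(limit, -6) != (base + base))): true | base := 4 | shift := 8 | result 14; agreement on 14.
Sweeping the whole domain (216 inputs) finds no disagreement.
verdict: equivalent


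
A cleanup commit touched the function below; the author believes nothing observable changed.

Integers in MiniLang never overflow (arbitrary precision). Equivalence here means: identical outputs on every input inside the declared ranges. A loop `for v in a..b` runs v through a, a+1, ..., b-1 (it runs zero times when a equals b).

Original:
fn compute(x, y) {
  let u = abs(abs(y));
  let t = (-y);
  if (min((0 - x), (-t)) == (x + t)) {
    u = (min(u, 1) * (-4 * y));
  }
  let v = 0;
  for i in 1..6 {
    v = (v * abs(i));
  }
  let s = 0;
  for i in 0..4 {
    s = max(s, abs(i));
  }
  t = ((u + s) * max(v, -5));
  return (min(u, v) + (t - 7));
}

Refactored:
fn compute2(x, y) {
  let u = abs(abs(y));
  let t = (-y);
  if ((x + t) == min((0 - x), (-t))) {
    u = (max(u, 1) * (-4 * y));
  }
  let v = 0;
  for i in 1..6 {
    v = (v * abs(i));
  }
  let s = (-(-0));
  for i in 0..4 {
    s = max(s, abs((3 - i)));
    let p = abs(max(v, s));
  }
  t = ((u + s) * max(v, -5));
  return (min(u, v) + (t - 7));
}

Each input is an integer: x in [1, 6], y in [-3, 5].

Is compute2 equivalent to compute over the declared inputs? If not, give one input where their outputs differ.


Not equivalent: x=1, y=2 separates them (-15 vs -23).
compute: u=2, then t=-2, then (min((0 - x), (-t)) == (x + t)) is true, then u=-8, then v=0, then (i=1), then v=0, then (i=2), then v=0, then (i=3), then v=0, then (i=4), then v=0, then (i=5), then v=0, then s=0, then (i=0), then s=0, then (i=1), then s=1, then (i=2), then s=2, then (i=3), then s=3, then t=0, then returns -15
compute2: u=2, then t=-2, then ((x + t) == min((0 - x), (-t))) is true, then u=-16, then v=0, then (i=1), then v=0, then (i=2), then v=0, then (i=3), then v=0, then (i=4), then v=0, then (i=5), then v=0, then s=0, then (i=0), then s=3, then p=3, then (i=1), then s=3, then p=3, then (i=2), then s=3, then p=3, then (i=3), then s=3, then p=3, then t=0, then returns -23
verdict: not equivalent; witness: x=1, y=2


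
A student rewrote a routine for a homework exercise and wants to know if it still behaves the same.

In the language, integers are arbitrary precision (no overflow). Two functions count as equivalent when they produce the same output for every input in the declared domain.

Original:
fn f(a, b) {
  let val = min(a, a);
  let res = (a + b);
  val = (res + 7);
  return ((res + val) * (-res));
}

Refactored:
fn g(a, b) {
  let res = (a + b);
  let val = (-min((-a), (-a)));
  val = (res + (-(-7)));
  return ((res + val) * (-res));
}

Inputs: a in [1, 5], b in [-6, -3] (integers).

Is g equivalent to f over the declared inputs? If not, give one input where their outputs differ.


Equivalent. There is a behavioral-looking edit here, yet the outcome never shifts on this domain.
Sweeping the whole domain (20 inputs) finds no disagreement.
Tracing a=1, b=-4: f: val := 1 | res := -3 | val := 4 | result 3 | g: res := -3 | val := 1 | val := 4 | result 3 — matching result 3.
verdict: equivalent


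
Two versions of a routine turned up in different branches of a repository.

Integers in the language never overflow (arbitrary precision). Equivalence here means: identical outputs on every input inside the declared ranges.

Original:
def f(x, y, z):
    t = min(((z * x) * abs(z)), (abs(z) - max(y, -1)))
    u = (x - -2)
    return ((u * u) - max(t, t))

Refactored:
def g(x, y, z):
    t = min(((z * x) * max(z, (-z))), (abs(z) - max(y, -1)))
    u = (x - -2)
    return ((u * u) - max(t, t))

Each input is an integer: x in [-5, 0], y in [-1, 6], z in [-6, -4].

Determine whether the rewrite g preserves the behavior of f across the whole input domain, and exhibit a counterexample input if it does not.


Equivalent — the differences include min/max/abs usage differs, yet no declared input distinguishes the two.
Spot check at x=-4, y=0, z=-4 — f: t=4, then u=-2, then returns 0. g: t=4, then u=-2, then returns 0. Both give 0.
Across all 144 domain points the two functions coincide.
verdict: equivalent


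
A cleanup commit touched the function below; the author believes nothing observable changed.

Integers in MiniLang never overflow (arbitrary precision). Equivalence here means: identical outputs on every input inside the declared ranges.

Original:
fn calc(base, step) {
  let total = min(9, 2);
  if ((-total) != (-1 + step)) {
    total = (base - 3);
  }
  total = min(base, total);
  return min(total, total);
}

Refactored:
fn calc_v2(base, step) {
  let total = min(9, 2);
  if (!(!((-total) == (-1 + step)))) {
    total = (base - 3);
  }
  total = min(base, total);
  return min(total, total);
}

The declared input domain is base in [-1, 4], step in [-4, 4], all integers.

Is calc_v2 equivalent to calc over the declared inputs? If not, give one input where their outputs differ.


Take base=-1, step=-4.
calc: total = 2; ((-total) != (-1 + step)) -> true; total = -4; total = -4; return -4
calc_v2: total = 2; (!(!((-total) == (-1 + step)))) -> false; total = -1; return -1
-4 against -1: the behavior changed.
verdict: not equivalent; witness: base=-1, step=-4


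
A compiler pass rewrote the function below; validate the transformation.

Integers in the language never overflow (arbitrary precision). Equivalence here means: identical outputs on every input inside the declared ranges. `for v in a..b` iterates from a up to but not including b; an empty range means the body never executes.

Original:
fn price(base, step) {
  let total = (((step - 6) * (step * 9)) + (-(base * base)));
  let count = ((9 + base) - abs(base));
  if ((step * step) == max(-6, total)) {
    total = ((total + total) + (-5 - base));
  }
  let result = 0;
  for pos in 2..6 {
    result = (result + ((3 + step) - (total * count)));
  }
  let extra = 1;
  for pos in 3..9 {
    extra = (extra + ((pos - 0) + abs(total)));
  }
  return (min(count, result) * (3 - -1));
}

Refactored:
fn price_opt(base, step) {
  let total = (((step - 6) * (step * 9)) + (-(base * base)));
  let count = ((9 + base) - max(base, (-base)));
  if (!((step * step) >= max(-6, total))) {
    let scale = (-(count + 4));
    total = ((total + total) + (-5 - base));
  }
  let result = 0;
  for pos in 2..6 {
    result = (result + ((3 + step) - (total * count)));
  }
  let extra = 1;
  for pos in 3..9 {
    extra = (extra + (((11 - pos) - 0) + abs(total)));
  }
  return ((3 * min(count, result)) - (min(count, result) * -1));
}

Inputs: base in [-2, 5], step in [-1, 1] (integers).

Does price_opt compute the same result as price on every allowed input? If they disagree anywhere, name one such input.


Try base=-2, step=-1.
price: total becomes 59; next count becomes 5; next ((step * step) == max(-6, total)) evaluates to false; next result becomes 0; next at pos=2:; next result becomes -293; next at pos=3:; next result becomes -586; next at pos=4:; next result becomes -879; next at pos=5:; next result becomes -1172; next extra becomes 1; next at pos=3:; next extra becomes 63; next at pos=4:; next extra becomes 126; next at pos=5:; next extra becomes 190; next at pos=6:; next extra becomes 255; next at pos=7:; next extra becomes 321; next at pos=8:; next extra becomes 388; next final value -4688
price_opt: total becomes 59; next count becomes 5; next (!((step * step) >= max(-6, total))) evaluates to true; next scale becomes -9; next total becomes 115; next result becomes 0; next at pos=2:; next result becomes -573; next at pos=3:; next result becomes -1146; next at pos=4:; next result becomes -1719; next at pos=5:; next result becomes -2292; next extra becomes 1; next at pos=3:; next extra becomes 124; next at pos=4:; next extra becomes 246; next at pos=5:; next extra becomes 367; next at pos=6:; next extra becomes 487; next at pos=7:; next extra becomes 606; next at pos=8:; next extra becomes 724; next final value -9168
-4688 != -9168, so the rewrite changes behavior.
verdict: not equivalent; witness: base=-2, step=-1


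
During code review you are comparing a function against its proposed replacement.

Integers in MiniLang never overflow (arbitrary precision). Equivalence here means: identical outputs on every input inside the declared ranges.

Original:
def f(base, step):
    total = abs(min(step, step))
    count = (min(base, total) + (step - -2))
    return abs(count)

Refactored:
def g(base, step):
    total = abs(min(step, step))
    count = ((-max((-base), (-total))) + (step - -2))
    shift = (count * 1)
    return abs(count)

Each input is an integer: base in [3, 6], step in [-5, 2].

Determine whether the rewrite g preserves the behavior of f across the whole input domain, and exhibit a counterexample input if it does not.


Reading the diff, among the changes: local variable names differ; and constant usage differs; and min/max/abs usage differs; and arithmetic usage differs; and statement counts differ.
Spot check at base=4, step=-3 — f: total becomes 3; next count becomes 2; next final value 2. g: total becomes 3; next count becomes 2; next shift becomes 2; next final value 2. Both give 2.
An exhaustive pass over the 32 declared inputs shows identical outputs.
verdict: equivalent


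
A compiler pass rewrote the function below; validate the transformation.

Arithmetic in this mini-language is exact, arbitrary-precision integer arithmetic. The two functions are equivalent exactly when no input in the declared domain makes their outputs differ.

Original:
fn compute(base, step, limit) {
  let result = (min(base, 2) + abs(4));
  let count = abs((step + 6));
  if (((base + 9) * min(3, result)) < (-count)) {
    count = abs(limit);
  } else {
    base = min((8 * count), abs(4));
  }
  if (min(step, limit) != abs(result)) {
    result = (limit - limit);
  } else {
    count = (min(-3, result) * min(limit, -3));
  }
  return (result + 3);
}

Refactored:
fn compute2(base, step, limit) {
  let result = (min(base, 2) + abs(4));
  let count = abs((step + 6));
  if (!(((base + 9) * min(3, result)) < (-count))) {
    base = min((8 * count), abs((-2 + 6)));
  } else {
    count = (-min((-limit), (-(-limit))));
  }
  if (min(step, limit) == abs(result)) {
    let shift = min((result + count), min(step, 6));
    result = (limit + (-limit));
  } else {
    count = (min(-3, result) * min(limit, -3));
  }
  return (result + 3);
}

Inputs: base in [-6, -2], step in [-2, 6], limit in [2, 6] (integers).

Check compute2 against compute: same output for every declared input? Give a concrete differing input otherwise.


Input base=-6, step=-2, limit=2: 3 from compute versus 1 from compute2.
verdict: not equivalent; witness: base=-6, step=-2, limit=2


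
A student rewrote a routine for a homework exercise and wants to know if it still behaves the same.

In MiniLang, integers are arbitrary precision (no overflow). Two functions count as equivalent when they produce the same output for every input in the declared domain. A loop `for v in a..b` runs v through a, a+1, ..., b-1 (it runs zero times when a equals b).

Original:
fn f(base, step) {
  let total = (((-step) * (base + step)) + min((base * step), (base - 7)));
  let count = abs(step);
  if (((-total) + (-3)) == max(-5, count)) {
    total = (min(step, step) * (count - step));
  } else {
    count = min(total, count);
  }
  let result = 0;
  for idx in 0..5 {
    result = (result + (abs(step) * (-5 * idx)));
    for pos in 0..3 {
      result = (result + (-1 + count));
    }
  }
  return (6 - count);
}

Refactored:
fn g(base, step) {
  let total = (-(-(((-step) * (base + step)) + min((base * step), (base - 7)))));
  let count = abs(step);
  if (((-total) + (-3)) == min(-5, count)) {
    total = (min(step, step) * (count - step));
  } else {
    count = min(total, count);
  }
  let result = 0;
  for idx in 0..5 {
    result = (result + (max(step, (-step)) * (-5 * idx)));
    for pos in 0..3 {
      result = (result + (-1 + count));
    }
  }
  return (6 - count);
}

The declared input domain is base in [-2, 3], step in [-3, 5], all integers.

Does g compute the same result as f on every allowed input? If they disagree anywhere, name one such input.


Evaluate both at base=2, step=-2.
f: total=-5, then count=2, then (((-total) + (-3)) == max(-5, count)) is true, then total=-8, then result=0, then (idx=0), then result=0, then (pos=0), then result=1, then (pos=1), then result=2, then (pos=2), then result=3, then (idx=1), then result=-7, then (pos=0), then result=-6, then (pos=1), then result=-5, then (pos=2), then result=-4, then (idx=2), then result=-24, then (pos=0), then result=-23, then (pos=1), then result=-22, then (pos=2), then result=-21, then (idx=3), then result=-51, then (pos=0), then result=-50, then (pos=1), then result=-49, then (pos=2), then result=-48, then (idx=4), then result=-88, then (pos=0), then result=-87, then (pos=1), then result=-86, then (pos=2), then result=-85, then returns 4
g: total=-5, then count=2, then (((-total) + (-3)) == min(-5, count)) is false, then count=-5, then result=0, then (idx=0), then result=0, then (pos=0), then result=-6, then (pos=1), then result=-12, then (pos=2), then result=-18, then (idx=1), then result=-28, then (pos=0), then result=-34, then (pos=1), then result=-40, then (pos=2), then result=-46, then (idx=2), then result=-66, then (pos=0), then result=-72, then (pos=1), then result=-78, then (pos=2), then result=-84, then (idx=3), then result=-114, then (pos=0), then result=-120, then (pos=1), then result=-126, then (pos=2), then result=-132, then (idx=4), then result=-172, then (pos=0), then result=-178, then (pos=1), then result=-184, then (pos=2), then result=-190, then returns 11
4 != 11, so the rewrite changes behavior.
verdict: not equivalent; witness: base=2, step=-2


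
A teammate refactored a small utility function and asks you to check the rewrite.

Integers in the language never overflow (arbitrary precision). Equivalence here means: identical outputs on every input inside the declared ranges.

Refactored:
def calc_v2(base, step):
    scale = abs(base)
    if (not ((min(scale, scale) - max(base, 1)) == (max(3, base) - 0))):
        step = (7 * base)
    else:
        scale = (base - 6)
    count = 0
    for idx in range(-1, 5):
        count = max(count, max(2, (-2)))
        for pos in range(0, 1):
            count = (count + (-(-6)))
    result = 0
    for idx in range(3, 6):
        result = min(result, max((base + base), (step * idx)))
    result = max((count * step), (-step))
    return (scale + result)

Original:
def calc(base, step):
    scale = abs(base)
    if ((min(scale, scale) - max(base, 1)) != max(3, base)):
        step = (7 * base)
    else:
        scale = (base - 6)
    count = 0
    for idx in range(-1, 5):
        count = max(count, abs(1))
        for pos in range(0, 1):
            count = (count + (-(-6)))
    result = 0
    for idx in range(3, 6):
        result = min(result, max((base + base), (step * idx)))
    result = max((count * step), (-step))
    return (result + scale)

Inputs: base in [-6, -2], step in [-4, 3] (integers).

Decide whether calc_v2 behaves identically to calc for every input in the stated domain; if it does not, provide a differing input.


The rewrite breaks on base=-4, step=1, where the results are 27 and 28.
calc: scale=4, then ((min(scale, scale) - max(base, 1)) != max(3, base)) is false, then scale=-10, then count=0, then (idx=-1), then count=1, then (pos=0), then count=7, then (idx=0), then count=7, then (pos=0), then count=13, then (idx=1), then count=13, then (pos=0), then count=19, then (idx=2), then count=19, then (pos=0), then count=25, then (idx=3), then count=25, then (pos=0), then count=31, then (idx=4), then count=31, then (pos=0), then count=37, then result=0, then (idx=3), then result=0, then (idx=4), then result=0, then (idx=5), then result=0, then result=37, then returns 27
calc_v2: scale=4, then (not ((min(scale, scale) - max(base, 1)) == (max(3, base) - 0))) is false, then scale=-10, then count=0, then (idx=-1), then count=2, then (pos=0), then count=8, then (idx=0), then count=8, then (pos=0), then count=14, then (idx=1), then count=14, then (pos=0), then count=20, then (idx=2), then count=20, then (pos=0), then count=26, then (idx=3), then count=26, then (pos=0), then count=32, then (idx=4), then count=32, then (pos=0), then count=38, then result=0, then (idx=3), then result=0, then (idx=4), then result=0, then (idx=5), then result=0, then result=38, then returns 28
verdict: not equivalent; witness: base=-4, step=1


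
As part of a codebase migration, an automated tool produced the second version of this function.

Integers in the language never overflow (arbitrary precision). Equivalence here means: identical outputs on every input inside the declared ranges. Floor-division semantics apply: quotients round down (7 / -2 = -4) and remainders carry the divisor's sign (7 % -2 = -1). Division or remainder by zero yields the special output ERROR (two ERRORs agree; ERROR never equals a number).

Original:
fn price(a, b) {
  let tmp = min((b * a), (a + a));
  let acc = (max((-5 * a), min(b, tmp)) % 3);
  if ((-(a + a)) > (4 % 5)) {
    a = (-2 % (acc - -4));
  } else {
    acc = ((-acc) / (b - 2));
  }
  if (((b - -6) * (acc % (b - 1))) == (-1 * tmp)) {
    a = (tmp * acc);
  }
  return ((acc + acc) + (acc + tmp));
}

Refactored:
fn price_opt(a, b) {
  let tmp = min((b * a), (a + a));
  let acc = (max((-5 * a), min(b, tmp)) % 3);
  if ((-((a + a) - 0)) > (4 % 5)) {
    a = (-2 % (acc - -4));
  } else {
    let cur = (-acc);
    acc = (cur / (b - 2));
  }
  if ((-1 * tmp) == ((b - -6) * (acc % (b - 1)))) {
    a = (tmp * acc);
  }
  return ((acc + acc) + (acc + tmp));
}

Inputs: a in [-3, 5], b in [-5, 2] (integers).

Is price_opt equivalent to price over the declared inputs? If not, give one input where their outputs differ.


The two are interchangeable: statement counts differ; arithmetic usage differs; constant usage differs; local variable names differ, and every declared input agrees.
One worked example (a=5, b=2) — price: tmp = 10; acc = 2; ((-(a + a)) > (4 % 5)) -> false; division by zero -> ERROR; price_opt: tmp = 10; acc = 2; ((-((a + a) - 0)) > (4 % 5)) -> false; cur = -2; division by zero -> ERROR; agreement on ERROR.
Every one of the 72 inputs gives matching results.
verdict: equivalent
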